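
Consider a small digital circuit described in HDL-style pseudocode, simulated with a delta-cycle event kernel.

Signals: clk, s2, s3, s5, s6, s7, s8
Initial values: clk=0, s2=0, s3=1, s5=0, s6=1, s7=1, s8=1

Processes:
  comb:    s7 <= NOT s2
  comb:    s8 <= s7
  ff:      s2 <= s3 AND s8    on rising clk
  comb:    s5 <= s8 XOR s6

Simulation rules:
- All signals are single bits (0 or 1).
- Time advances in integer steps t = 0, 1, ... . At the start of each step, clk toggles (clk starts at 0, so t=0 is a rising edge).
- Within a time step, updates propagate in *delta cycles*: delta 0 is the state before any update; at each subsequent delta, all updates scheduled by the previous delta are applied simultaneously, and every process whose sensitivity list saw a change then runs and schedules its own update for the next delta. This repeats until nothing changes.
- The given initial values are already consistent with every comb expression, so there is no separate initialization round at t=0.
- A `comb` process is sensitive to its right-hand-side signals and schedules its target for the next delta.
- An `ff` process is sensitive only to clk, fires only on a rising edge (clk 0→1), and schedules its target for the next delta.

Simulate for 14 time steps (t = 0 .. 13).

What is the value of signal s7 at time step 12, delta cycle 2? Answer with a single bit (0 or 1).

[bits: s3,s5,s6,s8,clk,s7,s2]
t=0: Δ0=1011010 Δ1=1011110 Δ2=1011111 Δ3=1011101 Δ4=1010101 Δ5=1110101 | 5Δ
t=1: Δ0=1110101 Δ1=1110001 | 1Δ
t=2: Δ0=1110001 Δ1=1110101 Δ2=1110100 Δ3=1110110 Δ4=1111110 Δ5=1011110 | 5Δ
t=3: Δ0=1011110 Δ1=1011010 | 1Δ
t=4: Δ0=1011010 Δ1=1011110 Δ2=1011111 Δ3=1011101 Δ4=1010101 Δ5=1110101 | 5Δ
t=5: Δ0=1110101 Δ1=1110001 | 1Δ
t=6: Δ0=1110001 Δ1=1110101 Δ2=1110100 Δ3=1110110 Δ4=1111110 Δ5=1011110 | 5Δ
t=7: Δ0=1011110 Δ1=1011010 | 1Δ
t=8: Δ0=1011010 Δ1=1011110 Δ2=1011111 Δ3=1011101 Δ4=1010101 Δ5=1110101 | 5Δ
t=9: Δ0=1110101 Δ1=1110001 | 1Δ
t=10: Δ0=1110001 Δ1=1110101 Δ2=1110100 Δ3=1110110 Δ4=1111110 Δ5=1011110 | 5Δ
t=11: Δ0=1011110 Δ1=1011010 | 1Δ
t=12: Δ0=1011010 Δ1=1011110 Δ2=1011111 Δ3=1011101 Δ4=1010101 Δ5=1110101 | 5Δ
t=13: Δ0=1110101 Δ1=1110001 | 1Δ

1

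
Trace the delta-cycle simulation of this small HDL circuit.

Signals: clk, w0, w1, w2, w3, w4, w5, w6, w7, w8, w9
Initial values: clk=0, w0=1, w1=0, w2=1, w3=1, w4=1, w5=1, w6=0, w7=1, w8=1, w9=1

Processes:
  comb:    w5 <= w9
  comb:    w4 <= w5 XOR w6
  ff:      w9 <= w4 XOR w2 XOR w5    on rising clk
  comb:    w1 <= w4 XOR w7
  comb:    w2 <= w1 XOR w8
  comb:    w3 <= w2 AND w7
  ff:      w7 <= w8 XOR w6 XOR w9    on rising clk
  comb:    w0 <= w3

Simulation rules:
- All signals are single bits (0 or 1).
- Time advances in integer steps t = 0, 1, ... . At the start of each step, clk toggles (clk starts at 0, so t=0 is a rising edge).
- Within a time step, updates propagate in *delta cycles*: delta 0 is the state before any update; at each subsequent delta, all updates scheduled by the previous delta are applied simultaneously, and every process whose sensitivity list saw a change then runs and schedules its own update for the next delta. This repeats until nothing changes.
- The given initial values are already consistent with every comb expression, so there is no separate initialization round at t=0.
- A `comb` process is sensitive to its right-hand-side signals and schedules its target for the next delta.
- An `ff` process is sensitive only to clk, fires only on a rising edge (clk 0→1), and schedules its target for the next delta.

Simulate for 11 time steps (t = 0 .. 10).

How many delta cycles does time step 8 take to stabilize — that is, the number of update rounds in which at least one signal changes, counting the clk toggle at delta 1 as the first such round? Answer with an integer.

t=0 Δ0: w9=1 w6=0 w3=1 w2=1 w5=1 clk=0 w4=1 w8=1 w1=0 w7=1 w0=1
  Δ1: clk:0→1
  Δ2: w7:1→0
  Δ3: w3:1→0, w1:0→1
  Δ4: w2:1→0, w0:1→0
  (4Δ to stable)
t=1 Δ0: w9=1 w6=0 w3=0 w2=0 w5=1 clk=1 w4=1 w8=1 w1=1 w7=0 w0=0
  Δ1: clk:1→0
  (1Δ to stable)
t=2 Δ0: w9=1 w6=0 w3=0 w2=0 w5=1 clk=0 w4=1 w8=1 w1=1 w7=0 w0=0
  Δ1: clk:0→1
  Δ2: w9:1→0
  Δ3: w5:1→0
  Δ4: w4:1→0
  Δ5: w1:1→0
  Δ6: w2:0→1
  (6Δ to stable)
t=3 Δ0: w9=0 w6=0 w3=0 w2=1 w5=0 clk=1 w4=0 w8=1 w1=0 w7=0 w0=0
  Δ1: clk:1→0
  (1Δ to stable)
t=4 Δ0: w9=0 w6=0 w3=0 w2=1 w5=0 clk=0 w4=0 w8=1 w1=0 w7=0 w0=0
  Δ1: clk:0→1
  Δ2: w9:0→1, w7:0→1
  Δ3: w3:0→1, w5:0→1, w1:0→1
  Δ4: w2:1→0, w4:0→1, w0:0→1
  Δ5: w3:1→0, w1:1→0
  Δ6: w2:0→1, w0:1→0
  Δ7: w3:0→1
  Δ8: w0:0→1
  (8Δ to stable)
t=5 Δ0: w9=1 w6=0 w3=1 w2=1 w5=1 clk=1 w4=1 w8=1 w1=0 w7=1 w0=1
  Δ1: clk:1→0
  (1Δ to stable)
t=6 Δ0: w9=1 w6=0 w3=1 w2=1 w5=1 clk=0 w4=1 w8=1 w1=0 w7=1 w0=1
  Δ1: clk:0→1
  Δ2: w7:1→0
  Δ3: w3:1→0, w1:0→1
  Δ4: w2:1→0, w0:1→0
  (4Δ to stable)
t=7 Δ0: w9=1 w6=0 w3=0 w2=0 w5=1 clk=1 w4=1 w8=1 w1=1 w7=0 w0=0
  Δ1: clk:1→0
  (1Δ to stable)
t=8 Δ0: w9=1 w6=0 w3=0 w2=0 w5=1 clk=0 w4=1 w8=1 w1=1 w7=0 w0=0
  Δ1: clk:0→1
  Δ2: w9:1→0
  Δ3: w5:1→0
  Δ4: w4:1→0
  Δ5: w1:1→0
  Δ6: w2:0→1
  (6Δ to stable)
t=9 Δ0: w9=0 w6=0 w3=0 w2=1 w5=0 clk=1 w4=0 w8=1 w1=0 w7=0 w0=0
  Δ1: clk:1→0
  (1Δ to stable)
t=10 Δ0: w9=0 w6=0 w3=0 w2=1 w5=0 clk=0 w4=0 w8=1 w1=0 w7=0 w0=0
  Δ1: clk:0→1
  Δ2: w9:0→1, w7:0→1
  Δ3: w3:0→1, w5:0→1, w1:0→1
  Δ4: w2:1→0, w4:0→1, w0:0→1
  Δ5: w3:1→0, w1:1→0
  Δ6: w2:0→1, w0:1→0
  Δ7: w3:0→1
  Δ8: w0:0→1
  (8Δ to stable)

6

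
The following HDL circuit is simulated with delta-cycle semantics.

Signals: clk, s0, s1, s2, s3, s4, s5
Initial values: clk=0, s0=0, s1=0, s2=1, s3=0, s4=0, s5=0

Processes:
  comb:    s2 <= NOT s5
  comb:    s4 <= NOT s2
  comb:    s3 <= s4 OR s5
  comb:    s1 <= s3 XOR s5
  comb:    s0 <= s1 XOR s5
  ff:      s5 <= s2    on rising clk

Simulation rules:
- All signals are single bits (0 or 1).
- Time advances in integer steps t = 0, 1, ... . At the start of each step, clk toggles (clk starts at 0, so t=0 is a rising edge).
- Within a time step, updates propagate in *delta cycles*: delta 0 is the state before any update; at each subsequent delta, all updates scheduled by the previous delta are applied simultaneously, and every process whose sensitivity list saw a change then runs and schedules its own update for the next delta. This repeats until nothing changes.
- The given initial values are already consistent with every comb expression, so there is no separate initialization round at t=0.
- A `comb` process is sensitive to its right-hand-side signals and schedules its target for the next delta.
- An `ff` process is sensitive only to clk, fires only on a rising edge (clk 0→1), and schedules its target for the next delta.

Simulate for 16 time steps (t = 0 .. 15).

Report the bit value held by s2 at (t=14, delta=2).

0

t=0 Δ0: s2=1 s5=0 clk=0 s1=0 s4=0 s0=0 s3=0
  Δ1: clk:0→1
  Δ2: s5:0→1
  Δ3: s2:1→0, s1:0→1, s0:0→1, s3:0→1
  Δ4: s1:1→0, s4:0→1, s0:1→0
  Δ5: s0:0→1
  (5Δ to stable)
t=1 Δ0: s2=0 s5=1 clk=1 s1=0 s4=1 s0=1 s3=1
  Δ1: clk:1→0
  (1Δ to stable)
t=2 Δ0: s2=0 s5=1 clk=0 s1=0 s4=1 s0=1 s3=1
  Δ1: clk:0→1
  Δ2: s5:1→0
  Δ3: s2:0→1, s1:0→1, s0:1→0
  Δ4: s4:1→0, s0:0→1
  Δ5: s3:1→0
  Δ6: s1:1→0
  Δ7: s0:1→0
  (7Δ to stable)
t=3 Δ0: s2=1 s5=0 clk=1 s1=0 s4=0 s0=0 s3=0
  Δ1: clk:1→0
  (1Δ to stable)
t=4 Δ0: s2=1 s5=0 clk=0 s1=0 s4=0 s0=0 s3=0
  Δ1: clk:0→1
  Δ2: s5:0→1
  Δ3: s2:1→0, s1:0→1, s0:0→1, s3:0→1
  Δ4: s1:1→0, s4:0→1, s0:1→0
  Δ5: s0:0→1
  (5Δ to stable)
t=5 Δ0: s2=0 s5=1 clk=1 s1=0 s4=1 s0=1 s3=1
  Δ1: clk:1→0
  (1Δ to stable)
t=6 Δ0: s2=0 s5=1 clk=0 s1=0 s4=1 s0=1 s3=1
  Δ1: clk:0→1
  Δ2: s5:1→0
  Δ3: s2:0→1, s1:0→1, s0:1→0
  Δ4: s4:1→0, s0:0→1
  Δ5: s3:1→0
  Δ6: s1:1→0
  Δ7: s0:1→0
  (7Δ to stable)
t=7 Δ0: s2=1 s5=0 clk=1 s1=0 s4=0 s0=0 s3=0
  Δ1: clk:1→0
  (1Δ to stable)
t=8 Δ0: s2=1 s5=0 clk=0 s1=0 s4=0 s0=0 s3=0
  Δ1: clk:0→1
  Δ2: s5:0→1
  Δ3: s2:1→0, s1:0→1, s0:0→1, s3:0→1
  Δ4: s1:1→0, s4:0→1, s0:1→0
  Δ5: s0:0→1
  (5Δ to stable)
t=9 Δ0: s2=0 s5=1 clk=1 s1=0 s4=1 s0=1 s3=1
  Δ1: clk:1→0
  (1Δ to stable)
t=10 Δ0: s2=0 s5=1 clk=0 s1=0 s4=1 s0=1 s3=1
  Δ1: clk:0→1
  Δ2: s5:1→0
  Δ3: s2:0→1, s1:0→1, s0:1→0
  Δ4: s4:1→0, s0:0→1
  Δ5: s3:1→0
  Δ6: s1:1→0
  Δ7: s0:1→0
  (7Δ to stable)
t=11 Δ0: s2=1 s5=0 clk=1 s1=0 s4=0 s0=0 s3=0
  Δ1: clk:1→0
  (1Δ to stable)
t=12 Δ0: s2=1 s5=0 clk=0 s1=0 s4=0 s0=0 s3=0
  Δ1: clk:0→1
  Δ2: s5:0→1
  Δ3: s2:1→0, s1:0→1, s0:0→1, s3:0→1
  Δ4: s1:1→0, s4:0→1, s0:1→0
  Δ5: s0:0→1
  (5Δ to stable)
t=13 Δ0: s2=0 s5=1 clk=1 s1=0 s4=1 s0=1 s3=1
  Δ1: clk:1→0
  (1Δ to stable)
t=14 Δ0: s2=0 s5=1 clk=0 s1=0 s4=1 s0=1 s3=1
  Δ1: clk:0→1
  Δ2: s5:1→0
  Δ3: s2:0→1, s1:0→1, s0:1→0
  Δ4: s4:1→0, s0:0→1
  Δ5: s3:1→0
  Δ6: s1:1→0
  Δ7: s0:1→0
  (7Δ to stable)
t=15 Δ0: s2=1 s5=0 clk=1 s1=0 s4=0 s0=0 s3=0
  Δ1: clk:1→0
  (1Δ to stable)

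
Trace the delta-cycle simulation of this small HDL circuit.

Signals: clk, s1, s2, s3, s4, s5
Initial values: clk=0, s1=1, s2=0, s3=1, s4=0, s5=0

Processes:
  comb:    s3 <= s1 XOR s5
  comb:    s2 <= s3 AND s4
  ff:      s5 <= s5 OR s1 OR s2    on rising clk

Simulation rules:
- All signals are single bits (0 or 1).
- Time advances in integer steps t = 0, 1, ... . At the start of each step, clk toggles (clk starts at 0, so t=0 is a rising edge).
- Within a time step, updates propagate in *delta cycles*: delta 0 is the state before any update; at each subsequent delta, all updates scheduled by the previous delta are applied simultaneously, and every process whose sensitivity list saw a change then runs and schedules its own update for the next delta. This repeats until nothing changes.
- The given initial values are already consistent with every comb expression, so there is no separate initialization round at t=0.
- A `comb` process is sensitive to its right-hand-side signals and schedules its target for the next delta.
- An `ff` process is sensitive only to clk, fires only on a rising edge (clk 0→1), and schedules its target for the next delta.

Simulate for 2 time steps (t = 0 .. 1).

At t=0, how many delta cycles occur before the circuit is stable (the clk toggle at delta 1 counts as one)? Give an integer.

3

t0.Δ0 s3=1 s4=0 s5=0 s2=0 clk=0 s1=1
t0.Δ1 s3=1 s4=0 s5=0 s2=0 clk=1 s1=1
t0.Δ2 s3=1 s4=0 s5=1 s2=0 clk=1 s1=1
t0.Δ3 s3=0 s4=0 s5=1 s2=0 clk=1 s1=1
t1.Δ0 s3=0 s4=0 s5=1 s2=0 clk=1 s1=1
t1.Δ1 s3=0 s4=0 s5=1 s2=0 clk=0 s1=1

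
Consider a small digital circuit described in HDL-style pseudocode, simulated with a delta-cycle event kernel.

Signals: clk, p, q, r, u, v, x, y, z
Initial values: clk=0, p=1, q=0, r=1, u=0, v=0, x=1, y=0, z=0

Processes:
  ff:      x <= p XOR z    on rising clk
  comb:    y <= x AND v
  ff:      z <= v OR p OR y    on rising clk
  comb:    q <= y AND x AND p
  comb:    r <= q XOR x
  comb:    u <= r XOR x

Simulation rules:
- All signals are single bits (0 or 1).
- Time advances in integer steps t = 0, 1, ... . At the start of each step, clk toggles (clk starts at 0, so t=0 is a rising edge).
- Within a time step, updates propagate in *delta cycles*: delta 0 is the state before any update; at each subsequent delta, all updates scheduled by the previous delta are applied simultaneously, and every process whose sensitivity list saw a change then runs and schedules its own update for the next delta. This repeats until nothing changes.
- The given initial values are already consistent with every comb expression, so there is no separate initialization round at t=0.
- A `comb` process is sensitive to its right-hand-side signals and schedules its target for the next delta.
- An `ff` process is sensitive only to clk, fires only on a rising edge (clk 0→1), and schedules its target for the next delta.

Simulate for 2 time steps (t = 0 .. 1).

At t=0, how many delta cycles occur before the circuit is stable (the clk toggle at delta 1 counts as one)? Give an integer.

t0.Δ0 q=0 y=0 clk=0 p=1 x=1 v=0 u=0 r=1 z=0
t0.Δ1 q=0 y=0 clk=1 p=1 x=1 v=0 u=0 r=1 z=0
t0.Δ2 q=0 y=0 clk=1 p=1 x=1 v=0 u=0 r=1 z=1
t1.Δ0 q=0 y=0 clk=1 p=1 x=1 v=0 u=0 r=1 z=1
t1.Δ1 q=0 y=0 clk=0 p=1 x=1 v=0 u=0 r=1 z=1

2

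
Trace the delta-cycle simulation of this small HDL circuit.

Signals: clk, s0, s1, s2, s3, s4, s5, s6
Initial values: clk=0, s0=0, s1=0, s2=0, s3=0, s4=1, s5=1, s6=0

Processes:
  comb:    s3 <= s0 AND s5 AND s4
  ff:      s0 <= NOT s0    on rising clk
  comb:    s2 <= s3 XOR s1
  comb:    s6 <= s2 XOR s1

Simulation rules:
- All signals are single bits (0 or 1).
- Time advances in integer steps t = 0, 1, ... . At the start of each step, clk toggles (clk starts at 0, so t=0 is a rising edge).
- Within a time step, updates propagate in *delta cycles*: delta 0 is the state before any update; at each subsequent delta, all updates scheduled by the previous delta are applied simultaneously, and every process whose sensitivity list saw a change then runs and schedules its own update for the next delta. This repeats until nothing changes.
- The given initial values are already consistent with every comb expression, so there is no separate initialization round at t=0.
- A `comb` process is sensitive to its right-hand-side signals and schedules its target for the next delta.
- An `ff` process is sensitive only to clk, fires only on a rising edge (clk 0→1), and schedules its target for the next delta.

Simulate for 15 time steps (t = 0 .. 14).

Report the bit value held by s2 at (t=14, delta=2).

1

t=0 Δ0: s3=0 s0=0 s5=1 s6=0 s1=0 s4=1 s2=0 clk=0
  Δ1: clk:0→1
  Δ2: s0:0→1
  Δ3: s3:0→1
  Δ4: s2:0→1
  Δ5: s6:0→1
  (5Δ to stable)
t=1 Δ0: s3=1 s0=1 s5=1 s6=1 s1=0 s4=1 s2=1 clk=1
  Δ1: clk:1→0
  (1Δ to stable)
t=2 Δ0: s3=1 s0=1 s5=1 s6=1 s1=0 s4=1 s2=1 clk=0
  Δ1: clk:0→1
  Δ2: s0:1→0
  Δ3: s3:1→0
  Δ4: s2:1→0
  Δ5: s6:1→0
  (5Δ to stable)
t=3 Δ0: s3=0 s0=0 s5=1 s6=0 s1=0 s4=1 s2=0 clk=1
  Δ1: clk:1→0
  (1Δ to stable)
t=4 Δ0: s3=0 s0=0 s5=1 s6=0 s1=0 s4=1 s2=0 clk=0
  Δ1: clk:0→1
  Δ2: s0:0→1
  Δ3: s3:0→1
  Δ4: s2:0→1
  Δ5: s6:0→1
  (5Δ to stable)
t=5 Δ0: s3=1 s0=1 s5=1 s6=1 s1=0 s4=1 s2=1 clk=1
  Δ1: clk:1→0
  (1Δ to stable)
t=6 Δ0: s3=1 s0=1 s5=1 s6=1 s1=0 s4=1 s2=1 clk=0
  Δ1: clk:0→1
  Δ2: s0:1→0
  Δ3: s3:1→0
  Δ4: s2:1→0
  Δ5: s6:1→0
  (5Δ to stable)
t=7 Δ0: s3=0 s0=0 s5=1 s6=0 s1=0 s4=1 s2=0 clk=1
  Δ1: clk:1→0
  (1Δ to stable)
t=8 Δ0: s3=0 s0=0 s5=1 s6=0 s1=0 s4=1 s2=0 clk=0
  Δ1: clk:0→1
  Δ2: s0:0→1
  Δ3: s3:0→1
  Δ4: s2:0→1
  Δ5: s6:0→1
  (5Δ to stable)
t=9 Δ0: s3=1 s0=1 s5=1 s6=1 s1=0 s4=1 s2=1 clk=1
  Δ1: clk:1→0
  (1Δ to stable)
t=10 Δ0: s3=1 s0=1 s5=1 s6=1 s1=0 s4=1 s2=1 clk=0
  Δ1: clk:0→1
  Δ2: s0:1→0
  Δ3: s3:1→0
  Δ4: s2:1→0
  Δ5: s6:1→0
  (5Δ to stable)
t=11 Δ0: s3=0 s0=0 s5=1 s6=0 s1=0 s4=1 s2=0 clk=1
  Δ1: clk:1→0
  (1Δ to stable)
t=12 Δ0: s3=0 s0=0 s5=1 s6=0 s1=0 s4=1 s2=0 clk=0
  Δ1: clk:0→1
  Δ2: s0:0→1
  Δ3: s3:0→1
  Δ4: s2:0→1
  Δ5: s6:0→1
  (5Δ to stable)
t=13 Δ0: s3=1 s0=1 s5=1 s6=1 s1=0 s4=1 s2=1 clk=1
  Δ1: clk:1→0
  (1Δ to stable)
t=14 Δ0: s3=1 s0=1 s5=1 s6=1 s1=0 s4=1 s2=1 clk=0
  Δ1: clk:0→1
  Δ2: s0:1→0
  Δ3: s3:1→0
  Δ4: s2:1→0
  Δ5: s6:1→0
  (5Δ to stable)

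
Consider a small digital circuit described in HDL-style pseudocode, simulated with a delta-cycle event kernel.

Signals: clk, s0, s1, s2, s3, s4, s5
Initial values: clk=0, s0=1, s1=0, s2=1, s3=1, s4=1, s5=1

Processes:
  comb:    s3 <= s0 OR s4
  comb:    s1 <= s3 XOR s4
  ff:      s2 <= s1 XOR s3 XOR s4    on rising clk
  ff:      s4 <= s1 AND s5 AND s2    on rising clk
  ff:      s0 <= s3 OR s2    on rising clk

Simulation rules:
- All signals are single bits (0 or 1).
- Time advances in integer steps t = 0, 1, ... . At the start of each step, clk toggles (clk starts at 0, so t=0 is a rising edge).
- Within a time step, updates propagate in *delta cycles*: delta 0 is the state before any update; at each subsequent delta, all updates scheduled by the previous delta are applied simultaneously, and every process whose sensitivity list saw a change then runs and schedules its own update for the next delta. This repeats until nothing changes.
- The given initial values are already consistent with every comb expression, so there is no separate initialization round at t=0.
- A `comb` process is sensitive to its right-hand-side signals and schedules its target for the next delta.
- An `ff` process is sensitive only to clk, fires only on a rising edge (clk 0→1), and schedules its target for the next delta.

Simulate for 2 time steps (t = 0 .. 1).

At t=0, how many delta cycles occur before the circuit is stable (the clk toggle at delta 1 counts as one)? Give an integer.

3

[bits: s4,s2,s0,s5,s3,clk,s1]
t=0: Δ0=1111100 Δ1=1111110 Δ2=0011110 Δ3=0011111 | 3Δ
t=1: Δ0=0011111 Δ1=0011101 | 1Δ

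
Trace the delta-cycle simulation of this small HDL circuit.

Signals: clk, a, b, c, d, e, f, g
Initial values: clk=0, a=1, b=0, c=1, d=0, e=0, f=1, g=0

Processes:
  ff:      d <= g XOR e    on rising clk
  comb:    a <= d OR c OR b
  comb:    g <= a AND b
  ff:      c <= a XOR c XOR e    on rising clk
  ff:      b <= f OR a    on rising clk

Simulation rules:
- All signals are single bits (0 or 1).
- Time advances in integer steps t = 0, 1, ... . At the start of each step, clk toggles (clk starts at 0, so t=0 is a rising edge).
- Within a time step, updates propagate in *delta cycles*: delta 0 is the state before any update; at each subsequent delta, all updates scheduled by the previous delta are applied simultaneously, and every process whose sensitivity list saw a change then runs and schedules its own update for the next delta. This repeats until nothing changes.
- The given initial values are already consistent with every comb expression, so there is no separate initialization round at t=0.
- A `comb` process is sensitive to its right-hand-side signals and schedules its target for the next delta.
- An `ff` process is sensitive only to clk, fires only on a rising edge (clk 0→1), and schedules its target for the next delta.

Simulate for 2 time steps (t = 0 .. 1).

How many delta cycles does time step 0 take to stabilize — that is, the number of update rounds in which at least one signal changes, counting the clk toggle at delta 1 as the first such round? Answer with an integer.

3

t0.Δ0 f=1 a=1 g=0 e=0 b=0 clk=0 d=0 c=1
t0.Δ1 f=1 a=1 g=0 e=0 b=0 clk=1 d=0 c=1
t0.Δ2 f=1 a=1 g=0 e=0 b=1 clk=1 d=0 c=0
t0.Δ3 f=1 a=1 g=1 e=0 b=1 clk=1 d=0 c=0
t1.Δ0 f=1 a=1 g=1 e=0 b=1 clk=1 d=0 c=0
t1.Δ1 f=1 a=1 g=1 e=0 b=1 clk=0 d=0 c=0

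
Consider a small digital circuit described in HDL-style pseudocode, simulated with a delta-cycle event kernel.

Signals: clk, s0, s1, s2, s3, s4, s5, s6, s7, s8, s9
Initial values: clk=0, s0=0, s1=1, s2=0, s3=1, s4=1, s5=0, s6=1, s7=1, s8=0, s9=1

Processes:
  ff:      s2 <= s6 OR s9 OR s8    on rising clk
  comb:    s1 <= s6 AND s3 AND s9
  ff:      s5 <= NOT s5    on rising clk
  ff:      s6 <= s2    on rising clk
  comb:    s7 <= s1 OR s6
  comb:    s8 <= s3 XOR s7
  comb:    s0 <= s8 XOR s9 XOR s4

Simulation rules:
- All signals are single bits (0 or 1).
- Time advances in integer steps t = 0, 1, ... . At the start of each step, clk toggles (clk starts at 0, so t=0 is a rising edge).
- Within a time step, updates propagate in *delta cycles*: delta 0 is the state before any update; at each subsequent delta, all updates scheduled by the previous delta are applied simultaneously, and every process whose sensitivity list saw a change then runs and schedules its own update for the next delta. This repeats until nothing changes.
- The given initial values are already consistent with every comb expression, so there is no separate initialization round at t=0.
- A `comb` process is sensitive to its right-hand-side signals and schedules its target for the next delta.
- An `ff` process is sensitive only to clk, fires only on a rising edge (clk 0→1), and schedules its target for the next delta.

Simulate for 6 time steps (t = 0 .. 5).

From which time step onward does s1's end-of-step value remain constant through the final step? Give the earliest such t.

2

t0.Δ0 s4=1 clk=0 s7=1 s2=0 s5=0 s0=0 s6=1 s3=1 s1=1 s9=1 s8=0
t0.Δ1 s4=1 clk=1 s7=1 s2=0 s5=0 s0=0 s6=1 s3=1 s1=1 s9=1 s8=0
t0.Δ2 s4=1 clk=1 s7=1 s2=1 s5=1 s0=0 s6=0 s3=1 s1=1 s9=1 s8=0
t0.Δ3 s4=1 clk=1 s7=1 s2=1 s5=1 s0=0 s6=0 s3=1 s1=0 s9=1 s8=0
t0.Δ4 s4=1 clk=1 s7=0 s2=1 s5=1 s0=0 s6=0 s3=1 s1=0 s9=1 s8=0
t0.Δ5 s4=1 clk=1 s7=0 s2=1 s5=1 s0=0 s6=0 s3=1 s1=0 s9=1 s8=1
t0.Δ6 s4=1 clk=1 s7=0 s2=1 s5=1 s0=1 s6=0 s3=1 s1=0 s9=1 s8=1
t1.Δ0 s4=1 clk=1 s7=0 s2=1 s5=1 s0=1 s6=0 s3=1 s1=0 s9=1 s8=1
t1.Δ1 s4=1 clk=0 s7=0 s2=1 s5=1 s0=1 s6=0 s3=1 s1=0 s9=1 s8=1
t2.Δ0 s4=1 clk=0 s7=0 s2=1 s5=1 s0=1 s6=0 s3=1 s1=0 s9=1 s8=1
t2.Δ1 s4=1 clk=1 s7=0 s2=1 s5=1 s0=1 s6=0 s3=1 s1=0 s9=1 s8=1
t2.Δ2 s4=1 clk=1 s7=0 s2=1 s5=0 s0=1 s6=1 s3=1 s1=0 s9=1 s8=1
t2.Δ3 s4=1 clk=1 s7=1 s2=1 s5=0 s0=1 s6=1 s3=1 s1=1 s9=1 s8=1
t2.Δ4 s4=1 clk=1 s7=1 s2=1 s5=0 s0=1 s6=1 s3=1 s1=1 s9=1 s8=0
t2.Δ5 s4=1 clk=1 s7=1 s2=1 s5=0 s0=0 s6=1 s3=1 s1=1 s9=1 s8=0
t3.Δ0 s4=1 clk=1 s7=1 s2=1 s5=0 s0=0 s6=1 s3=1 s1=1 s9=1 s8=0
t3.Δ1 s4=1 clk=0 s7=1 s2=1 s5=0 s0=0 s6=1 s3=1 s1=1 s9=1 s8=0
t4.Δ0 s4=1 clk=0 s7=1 s2=1 s5=0 s0=0 s6=1 s3=1 s1=1 s9=1 s8=0
t4.Δ1 s4=1 clk=1 s7=1 s2=1 s5=0 s0=0 s6=1 s3=1 s1=1 s9=1 s8=0
t4.Δ2 s4=1 clk=1 s7=1 s2=1 s5=1 s0=0 s6=1 s3=1 s1=1 s9=1 s8=0
t5.Δ0 s4=1 clk=1 s7=1 s2=1 s5=1 s0=0 s6=1 s3=1 s1=1 s9=1 s8=0
t5.Δ1 s4=1 clk=0 s7=1 s2=1 s5=1 s0=0 s6=1 s3=1 s1=1 s9=1 s8=0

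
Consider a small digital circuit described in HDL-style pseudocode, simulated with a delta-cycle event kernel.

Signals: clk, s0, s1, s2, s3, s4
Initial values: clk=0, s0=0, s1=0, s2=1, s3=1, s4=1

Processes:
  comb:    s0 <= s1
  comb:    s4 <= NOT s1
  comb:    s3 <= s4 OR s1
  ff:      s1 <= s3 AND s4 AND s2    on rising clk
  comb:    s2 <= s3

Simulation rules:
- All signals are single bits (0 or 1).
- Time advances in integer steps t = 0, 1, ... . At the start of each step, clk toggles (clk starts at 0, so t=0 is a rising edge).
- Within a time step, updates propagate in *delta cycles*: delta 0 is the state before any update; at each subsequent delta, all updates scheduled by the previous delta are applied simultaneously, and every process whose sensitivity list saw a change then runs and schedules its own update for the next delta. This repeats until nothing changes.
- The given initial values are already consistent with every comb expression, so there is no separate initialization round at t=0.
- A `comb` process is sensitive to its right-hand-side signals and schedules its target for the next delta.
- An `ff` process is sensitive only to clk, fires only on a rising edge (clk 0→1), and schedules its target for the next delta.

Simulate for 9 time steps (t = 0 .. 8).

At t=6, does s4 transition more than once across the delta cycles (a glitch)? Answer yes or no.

no

t0.Δ0 s4=1 s3=1 clk=0 s0=0 s1=0 s2=1
t0.Δ1 s4=1 s3=1 clk=1 s0=0 s1=0 s2=1
t0.Δ2 s4=1 s3=1 clk=1 s0=0 s1=1 s2=1
t0.Δ3 s4=0 s3=1 clk=1 s0=1 s1=1 s2=1
t1.Δ0 s4=0 s3=1 clk=1 s0=1 s1=1 s2=1
t1.Δ1 s4=0 s3=1 clk=0 s0=1 s1=1 s2=1
t2.Δ0 s4=0 s3=1 clk=0 s0=1 s1=1 s2=1
t2.Δ1 s4=0 s3=1 clk=1 s0=1 s1=1 s2=1
t2.Δ2 s4=0 s3=1 clk=1 s0=1 s1=0 s2=1
t2.Δ3 s4=1 s3=0 clk=1 s0=0 s1=0 s2=1
t2.Δ4 s4=1 s3=1 clk=1 s0=0 s1=0 s2=0
t2.Δ5 s4=1 s3=1 clk=1 s0=0 s1=0 s2=1
t3.Δ0 s4=1 s3=1 clk=1 s0=0 s1=0 s2=1
t3.Δ1 s4=1 s3=1 clk=0 s0=0 s1=0 s2=1
t4.Δ0 s4=1 s3=1 clk=0 s0=0 s1=0 s2=1
t4.Δ1 s4=1 s3=1 clk=1 s0=0 s1=0 s2=1
t4.Δ2 s4=1 s3=1 clk=1 s0=0 s1=1 s2=1
t4.Δ3 s4=0 s3=1 clk=1 s0=1 s1=1 s2=1
t5.Δ0 s4=0 s3=1 clk=1 s0=1 s1=1 s2=1
t5.Δ1 s4=0 s3=1 clk=0 s0=1 s1=1 s2=1
t6.Δ0 s4=0 s3=1 clk=0 s0=1 s1=1 s2=1
t6.Δ1 s4=0 s3=1 clk=1 s0=1 s1=1 s2=1
t6.Δ2 s4=0 s3=1 clk=1 s0=1 s1=0 s2=1
t6.Δ3 s4=1 s3=0 clk=1 s0=0 s1=0 s2=1
t6.Δ4 s4=1 s3=1 clk=1 s0=0 s1=0 s2=0
t6.Δ5 s4=1 s3=1 clk=1 s0=0 s1=0 s2=1
t7.Δ0 s4=1 s3=1 clk=1 s0=0 s1=0 s2=1
t7.Δ1 s4=1 s3=1 clk=0 s0=0 s1=0 s2=1
t8.Δ0 s4=1 s3=1 clk=0 s0=0 s1=0 s2=1
t8.Δ1 s4=1 s3=1 clk=1 s0=0 s1=0 s2=1
t8.Δ2 s4=1 s3=1 clk=1 s0=0 s1=1 s2=1
t8.Δ3 s4=0 s3=1 clk=1 s0=1 s1=1 s2=1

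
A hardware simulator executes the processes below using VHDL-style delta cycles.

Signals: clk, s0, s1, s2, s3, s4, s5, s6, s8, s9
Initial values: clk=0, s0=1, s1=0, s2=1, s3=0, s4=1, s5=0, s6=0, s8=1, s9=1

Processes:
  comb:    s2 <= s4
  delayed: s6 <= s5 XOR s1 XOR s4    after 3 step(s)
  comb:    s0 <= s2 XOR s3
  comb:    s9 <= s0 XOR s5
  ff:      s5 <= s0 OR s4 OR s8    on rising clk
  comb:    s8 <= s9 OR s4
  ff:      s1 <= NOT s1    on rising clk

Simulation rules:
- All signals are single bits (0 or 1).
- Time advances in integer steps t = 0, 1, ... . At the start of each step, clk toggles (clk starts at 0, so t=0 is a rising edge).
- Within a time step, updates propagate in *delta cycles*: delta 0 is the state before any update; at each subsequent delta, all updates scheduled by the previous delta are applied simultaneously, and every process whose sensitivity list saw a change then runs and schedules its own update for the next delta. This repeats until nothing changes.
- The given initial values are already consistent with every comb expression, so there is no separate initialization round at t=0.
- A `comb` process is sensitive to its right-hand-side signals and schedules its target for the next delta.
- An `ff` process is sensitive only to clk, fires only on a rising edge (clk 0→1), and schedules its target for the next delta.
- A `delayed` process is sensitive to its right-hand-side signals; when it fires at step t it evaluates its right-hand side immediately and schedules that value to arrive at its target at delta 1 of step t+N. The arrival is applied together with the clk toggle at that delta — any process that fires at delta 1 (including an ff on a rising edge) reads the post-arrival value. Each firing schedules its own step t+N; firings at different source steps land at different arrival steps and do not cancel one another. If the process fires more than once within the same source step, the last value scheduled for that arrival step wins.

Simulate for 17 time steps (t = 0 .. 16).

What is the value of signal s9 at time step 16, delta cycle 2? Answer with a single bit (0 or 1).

0

t0.Δ0 s4=1 s1=0 s5=0 s8=1 s6=0 s3=0 clk=0 s0=1 s9=1 s2=1
t0.Δ1 s4=1 s1=0 s5=0 s8=1 s6=0 s3=0 clk=1 s0=1 s9=1 s2=1
t0.Δ2 s4=1 s1=1 s5=1 s8=1 s6=0 s3=0 clk=1 s0=1 s9=1 s2=1
t0.Δ3 s4=1 s1=1 s5=1 s8=1 s6=0 s3=0 clk=1 s0=1 s9=0 s2=1
t1.Δ0 s4=1 s1=1 s5=1 s8=1 s6=0 s3=0 clk=1 s0=1 s9=0 s2=1
t1.Δ1 s4=1 s1=1 s5=1 s8=1 s6=0 s3=0 clk=0 s0=1 s9=0 s2=1
t2.Δ0 s4=1 s1=1 s5=1 s8=1 s6=0 s3=0 clk=0 s0=1 s9=0 s2=1
t2.Δ1 s4=1 s1=1 s5=1 s8=1 s6=0 s3=0 clk=1 s0=1 s9=0 s2=1
t2.Δ2 s4=1 s1=0 s5=1 s8=1 s6=0 s3=0 clk=1 s0=1 s9=0 s2=1
t3.Δ0 s4=1 s1=0 s5=1 s8=1 s6=0 s3=0 clk=1 s0=1 s9=0 s2=1
t3.Δ1 s4=1 s1=0 s5=1 s8=1 s6=1 s3=0 clk=0 s0=1 s9=0 s2=1
t4.Δ0 s4=1 s1=0 s5=1 s8=1 s6=1 s3=0 clk=0 s0=1 s9=0 s2=1
t4.Δ1 s4=1 s1=0 s5=1 s8=1 s6=1 s3=0 clk=1 s0=1 s9=0 s2=1
t4.Δ2 s4=1 s1=1 s5=1 s8=1 s6=1 s3=0 clk=1 s0=1 s9=0 s2=1
t5.Δ0 s4=1 s1=1 s5=1 s8=1 s6=1 s3=0 clk=1 s0=1 s9=0 s2=1
t5.Δ1 s4=1 s1=1 s5=1 s8=1 s6=0 s3=0 clk=0 s0=1 s9=0 s2=1
t6.Δ0 s4=1 s1=1 s5=1 s8=1 s6=0 s3=0 clk=0 s0=1 s9=0 s2=1
t6.Δ1 s4=1 s1=1 s5=1 s8=1 s6=0 s3=0 clk=1 s0=1 s9=0 s2=1
t6.Δ2 s4=1 s1=0 s5=1 s8=1 s6=0 s3=0 clk=1 s0=1 s9=0 s2=1
t7.Δ0 s4=1 s1=0 s5=1 s8=1 s6=0 s3=0 clk=1 s0=1 s9=0 s2=1
t7.Δ1 s4=1 s1=0 s5=1 s8=1 s6=1 s3=0 clk=0 s0=1 s9=0 s2=1
t8.Δ0 s4=1 s1=0 s5=1 s8=1 s6=1 s3=0 clk=0 s0=1 s9=0 s2=1
t8.Δ1 s4=1 s1=0 s5=1 s8=1 s6=1 s3=0 clk=1 s0=1 s9=0 s2=1
t8.Δ2 s4=1 s1=1 s5=1 s8=1 s6=1 s3=0 clk=1 s0=1 s9=0 s2=1
t9.Δ0 s4=1 s1=1 s5=1 s8=1 s6=1 s3=0 clk=1 s0=1 s9=0 s2=1
t9.Δ1 s4=1 s1=1 s5=1 s8=1 s6=0 s3=0 clk=0 s0=1 s9=0 s2=1
t10.Δ0 s4=1 s1=1 s5=1 s8=1 s6=0 s3=0 clk=0 s0=1 s9=0 s2=1
t10.Δ1 s4=1 s1=1 s5=1 s8=1 s6=0 s3=0 clk=1 s0=1 s9=0 s2=1
t10.Δ2 s4=1 s1=0 s5=1 s8=1 s6=0 s3=0 clk=1 s0=1 s9=0 s2=1
t11.Δ0 s4=1 s1=0 s5=1 s8=1 s6=0 s3=0 clk=1 s0=1 s9=0 s2=1
t11.Δ1 s4=1 s1=0 s5=1 s8=1 s6=1 s3=0 clk=0 s0=1 s9=0 s2=1
t12.Δ0 s4=1 s1=0 s5=1 s8=1 s6=1 s3=0 clk=0 s0=1 s9=0 s2=1
t12.Δ1 s4=1 s1=0 s5=1 s8=1 s6=1 s3=0 clk=1 s0=1 s9=0 s2=1
t12.Δ2 s4=1 s1=1 s5=1 s8=1 s6=1 s3=0 clk=1 s0=1 s9=0 s2=1
t13.Δ0 s4=1 s1=1 s5=1 s8=1 s6=1 s3=0 clk=1 s0=1 s9=0 s2=1
t13.Δ1 s4=1 s1=1 s5=1 s8=1 s6=0 s3=0 clk=0 s0=1 s9=0 s2=1
t14.Δ0 s4=1 s1=1 s5=1 s8=1 s6=0 s3=0 clk=0 s0=1 s9=0 s2=1
t14.Δ1 s4=1 s1=1 s5=1 s8=1 s6=0 s3=0 clk=1 s0=1 s9=0 s2=1
t14.Δ2 s4=1 s1=0 s5=1 s8=1 s6=0 s3=0 clk=1 s0=1 s9=0 s2=1
t15.Δ0 s4=1 s1=0 s5=1 s8=1 s6=0 s3=0 clk=1 s0=1 s9=0 s2=1
t15.Δ1 s4=1 s1=0 s5=1 s8=1 s6=1 s3=0 clk=0 s0=1 s9=0 s2=1
t16.Δ0 s4=1 s1=0 s5=1 s8=1 s6=1 s3=0 clk=0 s0=1 s9=0 s2=1
t16.Δ1 s4=1 s1=0 s5=1 s8=1 s6=1 s3=0 clk=1 s0=1 s9=0 s2=1
t16.Δ2 s4=1 s1=1 s5=1 s8=1 s6=1 s3=0 clk=1 s0=1 s9=0 s2=1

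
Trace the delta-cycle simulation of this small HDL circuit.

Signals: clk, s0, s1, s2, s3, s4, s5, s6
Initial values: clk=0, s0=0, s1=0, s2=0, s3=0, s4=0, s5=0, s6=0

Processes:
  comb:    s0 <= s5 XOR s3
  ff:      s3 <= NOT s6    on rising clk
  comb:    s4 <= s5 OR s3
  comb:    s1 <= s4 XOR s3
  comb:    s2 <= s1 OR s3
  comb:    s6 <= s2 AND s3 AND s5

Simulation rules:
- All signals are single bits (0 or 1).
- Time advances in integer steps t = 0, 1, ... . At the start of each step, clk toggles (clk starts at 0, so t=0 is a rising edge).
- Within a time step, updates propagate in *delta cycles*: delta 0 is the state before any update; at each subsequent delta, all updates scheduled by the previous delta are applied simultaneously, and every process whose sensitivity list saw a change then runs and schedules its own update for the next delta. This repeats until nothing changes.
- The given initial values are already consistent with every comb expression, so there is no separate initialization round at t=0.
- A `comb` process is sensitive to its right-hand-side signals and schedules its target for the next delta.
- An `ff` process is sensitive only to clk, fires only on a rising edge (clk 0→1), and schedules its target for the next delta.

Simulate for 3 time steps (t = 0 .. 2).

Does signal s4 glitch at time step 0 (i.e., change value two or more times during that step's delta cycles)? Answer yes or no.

t0.Δ0 s6=0 s3=0 clk=0 s1=0 s2=0 s4=0 s0=0 s5=0
t0.Δ1 s6=0 s3=0 clk=1 s1=0 s2=0 s4=0 s0=0 s5=0
t0.Δ2 s6=0 s3=1 clk=1 s1=0 s2=0 s4=0 s0=0 s5=0
t0.Δ3 s6=0 s3=1 clk=1 s1=1 s2=1 s4=1 s0=1 s5=0
t0.Δ4 s6=0 s3=1 clk=1 s1=0 s2=1 s4=1 s0=1 s5=0
t1.Δ0 s6=0 s3=1 clk=1 s1=0 s2=1 s4=1 s0=1 s5=0
t1.Δ1 s6=0 s3=1 clk=0 s1=0 s2=1 s4=1 s0=1 s5=0
t2.Δ0 s6=0 s3=1 clk=0 s1=0 s2=1 s4=1 s0=1 s5=0
t2.Δ1 s6=0 s3=1 clk=1 s1=0 s2=1 s4=1 s0=1 s5=0

no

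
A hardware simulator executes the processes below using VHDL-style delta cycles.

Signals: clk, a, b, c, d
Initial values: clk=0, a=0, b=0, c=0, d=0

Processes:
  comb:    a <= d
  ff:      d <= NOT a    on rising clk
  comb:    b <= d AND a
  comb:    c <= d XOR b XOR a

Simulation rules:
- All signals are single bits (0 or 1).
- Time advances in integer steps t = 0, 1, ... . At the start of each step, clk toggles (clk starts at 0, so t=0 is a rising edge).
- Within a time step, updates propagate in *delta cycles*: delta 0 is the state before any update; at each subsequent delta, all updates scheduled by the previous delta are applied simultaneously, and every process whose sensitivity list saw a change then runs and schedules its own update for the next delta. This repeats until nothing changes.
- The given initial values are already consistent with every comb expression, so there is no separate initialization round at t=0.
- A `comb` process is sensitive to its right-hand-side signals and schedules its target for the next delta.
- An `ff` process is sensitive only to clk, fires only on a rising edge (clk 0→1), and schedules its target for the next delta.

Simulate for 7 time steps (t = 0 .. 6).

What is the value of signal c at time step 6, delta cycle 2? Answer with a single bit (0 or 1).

t=0 Δ0: a=0 d=0 b=0 c=0 clk=0
  Δ1: clk:0→1
  Δ2: d:0→1
  Δ3: a:0→1, c:0→1
  Δ4: b:0→1, c:1→0
  Δ5: c:0→1
  (5Δ to stable)
t=1 Δ0: a=1 d=1 b=1 c=1 clk=1
  Δ1: clk:1→0
  (1Δ to stable)
t=2 Δ0: a=1 d=1 b=1 c=1 clk=0
  Δ1: clk:0→1
  Δ2: d:1→0
  Δ3: a:1→0, b:1→0, c:1→0
  (3Δ to stable)
t=3 Δ0: a=0 d=0 b=0 c=0 clk=1
  Δ1: clk:1→0
  (1Δ to stable)
t=4 Δ0: a=0 d=0 b=0 c=0 clk=0
  Δ1: clk:0→1
  Δ2: d:0→1
  Δ3: a:0→1, c:0→1
  Δ4: b:0→1, c:1→0
  Δ5: c:0→1
  (5Δ to stable)
t=5 Δ0: a=1 d=1 b=1 c=1 clk=1
  Δ1: clk:1→0
  (1Δ to stable)
t=6 Δ0: a=1 d=1 b=1 c=1 clk=0
  Δ1: clk:0→1
  Δ2: d:1→0
  Δ3: a:1→0, b:1→0, c:1→0
  (3Δ to stable)

1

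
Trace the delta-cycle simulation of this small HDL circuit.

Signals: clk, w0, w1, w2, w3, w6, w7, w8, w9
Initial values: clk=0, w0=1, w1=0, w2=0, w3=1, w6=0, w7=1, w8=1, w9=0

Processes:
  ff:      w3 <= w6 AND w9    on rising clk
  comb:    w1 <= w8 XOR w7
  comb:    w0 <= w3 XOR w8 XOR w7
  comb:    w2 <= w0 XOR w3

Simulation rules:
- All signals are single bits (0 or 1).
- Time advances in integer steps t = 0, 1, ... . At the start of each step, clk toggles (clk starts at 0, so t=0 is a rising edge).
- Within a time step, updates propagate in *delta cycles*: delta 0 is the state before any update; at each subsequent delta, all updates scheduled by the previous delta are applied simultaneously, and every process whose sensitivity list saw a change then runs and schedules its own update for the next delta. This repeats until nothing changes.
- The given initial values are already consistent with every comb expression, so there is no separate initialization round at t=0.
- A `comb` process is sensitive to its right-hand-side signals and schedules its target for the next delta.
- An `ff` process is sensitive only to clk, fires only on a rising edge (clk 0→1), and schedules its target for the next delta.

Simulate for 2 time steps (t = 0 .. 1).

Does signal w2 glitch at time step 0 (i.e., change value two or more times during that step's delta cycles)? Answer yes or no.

[bits: w0,w6,w3,w1,clk,w2,w8,w9,w7]
t=0: Δ0=101000101 Δ1=101010101 Δ2=100010101 Δ3=000011101 Δ4=000010101 | 4Δ
t=1: Δ0=000010101 Δ1=000000101 | 1Δ

yes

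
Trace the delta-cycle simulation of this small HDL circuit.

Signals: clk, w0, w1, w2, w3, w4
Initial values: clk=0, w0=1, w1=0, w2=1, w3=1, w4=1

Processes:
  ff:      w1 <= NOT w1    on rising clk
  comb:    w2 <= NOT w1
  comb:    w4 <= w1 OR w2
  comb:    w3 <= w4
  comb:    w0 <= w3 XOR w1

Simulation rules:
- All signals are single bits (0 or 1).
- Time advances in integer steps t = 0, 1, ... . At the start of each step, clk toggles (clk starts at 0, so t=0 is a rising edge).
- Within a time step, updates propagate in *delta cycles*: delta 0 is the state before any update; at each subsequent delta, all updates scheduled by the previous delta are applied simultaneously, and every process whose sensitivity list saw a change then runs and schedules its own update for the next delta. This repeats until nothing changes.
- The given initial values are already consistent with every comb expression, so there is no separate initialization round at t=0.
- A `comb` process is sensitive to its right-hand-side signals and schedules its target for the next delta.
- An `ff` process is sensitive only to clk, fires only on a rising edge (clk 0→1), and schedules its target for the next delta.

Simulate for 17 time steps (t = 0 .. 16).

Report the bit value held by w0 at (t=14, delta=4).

1

t=0 Δ0: w0=1 w2=1 w3=1 w4=1 clk=0 w1=0
  Δ1: clk:0→1
  Δ2: w1:0→1
  Δ3: w0:1→0, w2:1→0
  (3Δ to stable)
t=1 Δ0: w0=0 w2=0 w3=1 w4=1 clk=1 w1=1
  Δ1: clk:1→0
  (1Δ to stable)
t=2 Δ0: w0=0 w2=0 w3=1 w4=1 clk=0 w1=1
  Δ1: clk:0→1
  Δ2: w1:1→0
  Δ3: w0:0→1, w2:0→1, w4:1→0
  Δ4: w3:1→0, w4:0→1
  Δ5: w0:1→0, w3:0→1
  Δ6: w0:0→1
  (6Δ to stable)
t=3 Δ0: w0=1 w2=1 w3=1 w4=1 clk=1 w1=0
  Δ1: clk:1→0
  (1Δ to stable)
t=4 Δ0: w0=1 w2=1 w3=1 w4=1 clk=0 w1=0
  Δ1: clk:0→1
  Δ2: w1:0→1
  Δ3: w0:1→0, w2:1→0
  (3Δ to stable)
t=5 Δ0: w0=0 w2=0 w3=1 w4=1 clk=1 w1=1
  Δ1: clk:1→0
  (1Δ to stable)
t=6 Δ0: w0=0 w2=0 w3=1 w4=1 clk=0 w1=1
  Δ1: clk:0→1
  Δ2: w1:1→0
  Δ3: w0:0→1, w2:0→1, w4:1→0
  Δ4: w3:1→0, w4:0→1
  Δ5: w0:1→0, w3:0→1
  Δ6: w0:0→1
  (6Δ to stable)
t=7 Δ0: w0=1 w2=1 w3=1 w4=1 clk=1 w1=0
  Δ1: clk:1→0
  (1Δ to stable)
t=8 Δ0: w0=1 w2=1 w3=1 w4=1 clk=0 w1=0
  Δ1: clk:0→1
  Δ2: w1:0→1
  Δ3: w0:1→0, w2:1→0
  (3Δ to stable)
t=9 Δ0: w0=0 w2=0 w3=1 w4=1 clk=1 w1=1
  Δ1: clk:1→0
  (1Δ to stable)
t=10 Δ0: w0=0 w2=0 w3=1 w4=1 clk=0 w1=1
  Δ1: clk:0→1
  Δ2: w1:1→0
  Δ3: w0:0→1, w2:0→1, w4:1→0
  Δ4: w3:1→0, w4:0→1
  Δ5: w0:1→0, w3:0→1
  Δ6: w0:0→1
  (6Δ to stable)
t=11 Δ0: w0=1 w2=1 w3=1 w4=1 clk=1 w1=0
  Δ1: clk:1→0
  (1Δ to stable)
t=12 Δ0: w0=1 w2=1 w3=1 w4=1 clk=0 w1=0
  Δ1: clk:0→1
  Δ2: w1:0→1
  Δ3: w0:1→0, w2:1→0
  (3Δ to stable)
t=13 Δ0: w0=0 w2=0 w3=1 w4=1 clk=1 w1=1
  Δ1: clk:1→0
  (1Δ to stable)
t=14 Δ0: w0=0 w2=0 w3=1 w4=1 clk=0 w1=1
  Δ1: clk:0→1
  Δ2: w1:1→0
  Δ3: w0:0→1, w2:0→1, w4:1→0
  Δ4: w3:1→0, w4:0→1
  Δ5: w0:1→0, w3:0→1
  Δ6: w0:0→1
  (6Δ to stable)
t=15 Δ0: w0=1 w2=1 w3=1 w4=1 clk=1 w1=0
  Δ1: clk:1→0
  (1Δ to stable)
t=16 Δ0: w0=1 w2=1 w3=1 w4=1 clk=0 w1=0
  Δ1: clk:0→1
  Δ2: w1:0→1
  Δ3: w0:1→0, w2:1→0
  (3Δ to stable)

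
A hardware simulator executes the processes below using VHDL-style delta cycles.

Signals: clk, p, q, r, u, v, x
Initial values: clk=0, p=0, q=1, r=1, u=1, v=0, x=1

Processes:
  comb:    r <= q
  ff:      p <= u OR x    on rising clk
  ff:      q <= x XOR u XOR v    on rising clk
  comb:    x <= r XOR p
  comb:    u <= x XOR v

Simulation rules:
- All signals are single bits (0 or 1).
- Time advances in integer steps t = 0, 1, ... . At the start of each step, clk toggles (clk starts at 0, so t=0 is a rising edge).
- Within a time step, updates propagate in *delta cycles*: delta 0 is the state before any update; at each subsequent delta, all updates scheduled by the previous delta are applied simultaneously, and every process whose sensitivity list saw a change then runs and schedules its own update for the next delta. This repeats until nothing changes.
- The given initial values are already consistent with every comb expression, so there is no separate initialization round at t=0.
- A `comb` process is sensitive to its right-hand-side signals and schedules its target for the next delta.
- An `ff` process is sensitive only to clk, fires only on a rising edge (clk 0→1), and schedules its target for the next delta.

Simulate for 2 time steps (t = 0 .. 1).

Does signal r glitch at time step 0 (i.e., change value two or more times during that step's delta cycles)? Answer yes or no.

no

[bits: q,p,r,clk,v,x,u]
t=0: Δ0=1010011 Δ1=1011011 Δ2=0111011 Δ3=0101001 Δ4=0101010 Δ5=0101011 | 5Δ
t=1: Δ0=0101011 Δ1=0100011 | 1Δ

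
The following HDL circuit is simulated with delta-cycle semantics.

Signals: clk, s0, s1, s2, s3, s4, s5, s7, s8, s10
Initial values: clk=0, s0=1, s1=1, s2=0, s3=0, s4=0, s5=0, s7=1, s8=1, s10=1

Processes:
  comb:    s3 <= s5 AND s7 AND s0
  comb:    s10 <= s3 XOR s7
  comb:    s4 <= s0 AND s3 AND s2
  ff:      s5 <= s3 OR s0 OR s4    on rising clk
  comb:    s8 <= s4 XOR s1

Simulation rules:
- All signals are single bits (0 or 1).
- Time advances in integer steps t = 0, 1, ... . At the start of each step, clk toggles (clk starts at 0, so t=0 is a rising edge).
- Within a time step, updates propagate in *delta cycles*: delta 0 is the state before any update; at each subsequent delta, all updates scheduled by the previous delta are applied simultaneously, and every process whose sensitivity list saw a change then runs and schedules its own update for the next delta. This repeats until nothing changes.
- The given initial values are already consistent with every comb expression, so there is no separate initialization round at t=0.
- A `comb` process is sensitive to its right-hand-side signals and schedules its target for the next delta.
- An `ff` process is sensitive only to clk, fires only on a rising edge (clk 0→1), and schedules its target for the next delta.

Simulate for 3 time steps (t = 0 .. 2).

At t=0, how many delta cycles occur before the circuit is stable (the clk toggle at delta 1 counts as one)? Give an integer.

4

[bits: s5,s2,s1,clk,s7,s4,s0,s10,s8,s3]
t=0: Δ0=0010101110 Δ1=0011101110 Δ2=1011101110 Δ3=1011101111 Δ4=1011101011 | 4Δ
t=1: Δ0=1011101011 Δ1=1010101011 | 1Δ
t=2: Δ0=1010101011 Δ1=1011101011 | 1Δ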